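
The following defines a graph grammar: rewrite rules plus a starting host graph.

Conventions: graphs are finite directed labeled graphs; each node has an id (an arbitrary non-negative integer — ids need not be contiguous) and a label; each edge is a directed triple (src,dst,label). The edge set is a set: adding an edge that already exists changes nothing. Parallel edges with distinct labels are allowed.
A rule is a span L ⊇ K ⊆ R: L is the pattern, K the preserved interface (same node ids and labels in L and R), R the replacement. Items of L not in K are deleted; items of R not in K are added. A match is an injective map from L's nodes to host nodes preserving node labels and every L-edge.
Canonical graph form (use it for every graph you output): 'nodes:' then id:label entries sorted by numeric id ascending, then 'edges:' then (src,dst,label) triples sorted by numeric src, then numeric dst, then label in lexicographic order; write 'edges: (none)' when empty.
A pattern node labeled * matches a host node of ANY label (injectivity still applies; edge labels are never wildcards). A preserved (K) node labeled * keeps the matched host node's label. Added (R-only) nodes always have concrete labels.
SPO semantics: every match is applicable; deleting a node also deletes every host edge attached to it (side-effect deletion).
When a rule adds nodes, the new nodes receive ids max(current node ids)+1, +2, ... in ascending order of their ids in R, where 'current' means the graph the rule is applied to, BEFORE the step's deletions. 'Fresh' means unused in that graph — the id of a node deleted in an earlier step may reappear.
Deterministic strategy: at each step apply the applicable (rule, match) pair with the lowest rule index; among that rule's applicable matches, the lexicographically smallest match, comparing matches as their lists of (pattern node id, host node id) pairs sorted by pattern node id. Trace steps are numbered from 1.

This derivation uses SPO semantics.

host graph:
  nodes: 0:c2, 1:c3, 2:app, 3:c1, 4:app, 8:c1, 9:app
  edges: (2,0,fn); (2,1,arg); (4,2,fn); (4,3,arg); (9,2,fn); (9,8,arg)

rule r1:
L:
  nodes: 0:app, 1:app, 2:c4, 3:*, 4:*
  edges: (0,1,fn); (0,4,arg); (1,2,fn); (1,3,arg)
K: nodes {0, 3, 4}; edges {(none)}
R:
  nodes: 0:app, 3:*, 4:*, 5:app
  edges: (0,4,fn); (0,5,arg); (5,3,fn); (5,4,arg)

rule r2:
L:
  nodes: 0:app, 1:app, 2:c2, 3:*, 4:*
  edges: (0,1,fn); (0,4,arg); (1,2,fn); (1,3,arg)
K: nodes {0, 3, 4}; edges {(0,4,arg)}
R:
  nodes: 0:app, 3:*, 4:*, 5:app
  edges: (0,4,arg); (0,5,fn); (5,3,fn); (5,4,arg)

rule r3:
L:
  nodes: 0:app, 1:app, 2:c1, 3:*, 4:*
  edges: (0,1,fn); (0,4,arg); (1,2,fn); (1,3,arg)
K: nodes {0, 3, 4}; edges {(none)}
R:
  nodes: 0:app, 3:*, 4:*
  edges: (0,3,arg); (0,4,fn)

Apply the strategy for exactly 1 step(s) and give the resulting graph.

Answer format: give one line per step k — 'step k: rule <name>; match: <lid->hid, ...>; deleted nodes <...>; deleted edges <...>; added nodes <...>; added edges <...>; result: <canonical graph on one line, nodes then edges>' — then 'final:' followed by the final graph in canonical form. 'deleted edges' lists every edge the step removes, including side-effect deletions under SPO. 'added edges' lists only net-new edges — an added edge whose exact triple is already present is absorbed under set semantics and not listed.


step 1: rule r2; match: 0->4, 1->2, 2->0, 3->1, 4->3; deleted nodes 0, 2; deleted edges (2,0,fn); (2,1,arg); (4,2,fn); (9,2,fn); added nodes 10; added edges (4,10,fn); (10,1,fn); (10,3,arg); result: nodes: 1:c3, 3:c1, 4:app, 8:c1, 9:app, 10:app edges: (4,3,arg); (4,10,fn); (9,8,arg); (10,1,fn); (10,3,arg)
final:
nodes: 1:c3, 3:c1, 4:app, 8:c1, 9:app, 10:app
edges: (4,3,arg); (4,10,fn); (9,8,arg); (10,1,fn); (10,3,arg)


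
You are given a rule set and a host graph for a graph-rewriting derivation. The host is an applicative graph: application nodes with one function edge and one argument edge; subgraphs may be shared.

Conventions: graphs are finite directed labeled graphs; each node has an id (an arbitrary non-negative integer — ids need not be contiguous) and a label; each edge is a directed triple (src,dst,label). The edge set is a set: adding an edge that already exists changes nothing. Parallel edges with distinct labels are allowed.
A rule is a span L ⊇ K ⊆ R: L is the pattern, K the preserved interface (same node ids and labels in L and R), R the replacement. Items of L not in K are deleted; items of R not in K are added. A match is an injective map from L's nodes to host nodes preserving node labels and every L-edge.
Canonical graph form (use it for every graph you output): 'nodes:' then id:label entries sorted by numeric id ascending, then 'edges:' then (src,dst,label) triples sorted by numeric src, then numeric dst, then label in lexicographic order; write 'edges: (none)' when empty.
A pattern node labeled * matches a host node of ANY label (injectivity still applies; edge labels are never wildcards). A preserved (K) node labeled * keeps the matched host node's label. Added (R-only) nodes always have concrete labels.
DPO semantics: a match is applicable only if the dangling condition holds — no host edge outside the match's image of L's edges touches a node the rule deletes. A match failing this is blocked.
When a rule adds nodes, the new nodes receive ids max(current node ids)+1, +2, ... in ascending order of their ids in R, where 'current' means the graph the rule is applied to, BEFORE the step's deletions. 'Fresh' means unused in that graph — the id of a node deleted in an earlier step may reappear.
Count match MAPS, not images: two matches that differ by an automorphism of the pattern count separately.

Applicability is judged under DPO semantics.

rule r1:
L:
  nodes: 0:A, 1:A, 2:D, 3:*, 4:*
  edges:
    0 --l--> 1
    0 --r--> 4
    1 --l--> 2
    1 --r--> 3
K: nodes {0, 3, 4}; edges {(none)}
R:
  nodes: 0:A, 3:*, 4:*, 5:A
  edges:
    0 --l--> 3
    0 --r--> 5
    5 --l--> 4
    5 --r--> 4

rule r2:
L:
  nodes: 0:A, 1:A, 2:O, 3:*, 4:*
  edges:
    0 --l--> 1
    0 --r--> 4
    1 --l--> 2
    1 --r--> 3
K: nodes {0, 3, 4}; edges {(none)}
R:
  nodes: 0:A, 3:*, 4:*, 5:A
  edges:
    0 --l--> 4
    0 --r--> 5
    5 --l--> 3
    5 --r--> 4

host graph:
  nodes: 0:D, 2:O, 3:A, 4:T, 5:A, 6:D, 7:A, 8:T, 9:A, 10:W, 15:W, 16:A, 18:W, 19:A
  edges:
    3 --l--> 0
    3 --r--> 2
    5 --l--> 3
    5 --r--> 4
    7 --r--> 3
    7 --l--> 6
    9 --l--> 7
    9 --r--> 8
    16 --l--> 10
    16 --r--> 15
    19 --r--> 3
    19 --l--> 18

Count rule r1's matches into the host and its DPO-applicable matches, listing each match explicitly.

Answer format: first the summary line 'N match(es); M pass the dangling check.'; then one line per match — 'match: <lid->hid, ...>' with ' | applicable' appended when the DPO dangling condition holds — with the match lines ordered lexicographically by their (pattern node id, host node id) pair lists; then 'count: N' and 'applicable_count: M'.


2 match(es); 1 pass the dangling check.
match: 0->5, 1->3, 2->0, 3->2, 4->4
match: 0->9, 1->7, 2->6, 3->3, 4->8 | applicable
count: 2
applicable_count: 1


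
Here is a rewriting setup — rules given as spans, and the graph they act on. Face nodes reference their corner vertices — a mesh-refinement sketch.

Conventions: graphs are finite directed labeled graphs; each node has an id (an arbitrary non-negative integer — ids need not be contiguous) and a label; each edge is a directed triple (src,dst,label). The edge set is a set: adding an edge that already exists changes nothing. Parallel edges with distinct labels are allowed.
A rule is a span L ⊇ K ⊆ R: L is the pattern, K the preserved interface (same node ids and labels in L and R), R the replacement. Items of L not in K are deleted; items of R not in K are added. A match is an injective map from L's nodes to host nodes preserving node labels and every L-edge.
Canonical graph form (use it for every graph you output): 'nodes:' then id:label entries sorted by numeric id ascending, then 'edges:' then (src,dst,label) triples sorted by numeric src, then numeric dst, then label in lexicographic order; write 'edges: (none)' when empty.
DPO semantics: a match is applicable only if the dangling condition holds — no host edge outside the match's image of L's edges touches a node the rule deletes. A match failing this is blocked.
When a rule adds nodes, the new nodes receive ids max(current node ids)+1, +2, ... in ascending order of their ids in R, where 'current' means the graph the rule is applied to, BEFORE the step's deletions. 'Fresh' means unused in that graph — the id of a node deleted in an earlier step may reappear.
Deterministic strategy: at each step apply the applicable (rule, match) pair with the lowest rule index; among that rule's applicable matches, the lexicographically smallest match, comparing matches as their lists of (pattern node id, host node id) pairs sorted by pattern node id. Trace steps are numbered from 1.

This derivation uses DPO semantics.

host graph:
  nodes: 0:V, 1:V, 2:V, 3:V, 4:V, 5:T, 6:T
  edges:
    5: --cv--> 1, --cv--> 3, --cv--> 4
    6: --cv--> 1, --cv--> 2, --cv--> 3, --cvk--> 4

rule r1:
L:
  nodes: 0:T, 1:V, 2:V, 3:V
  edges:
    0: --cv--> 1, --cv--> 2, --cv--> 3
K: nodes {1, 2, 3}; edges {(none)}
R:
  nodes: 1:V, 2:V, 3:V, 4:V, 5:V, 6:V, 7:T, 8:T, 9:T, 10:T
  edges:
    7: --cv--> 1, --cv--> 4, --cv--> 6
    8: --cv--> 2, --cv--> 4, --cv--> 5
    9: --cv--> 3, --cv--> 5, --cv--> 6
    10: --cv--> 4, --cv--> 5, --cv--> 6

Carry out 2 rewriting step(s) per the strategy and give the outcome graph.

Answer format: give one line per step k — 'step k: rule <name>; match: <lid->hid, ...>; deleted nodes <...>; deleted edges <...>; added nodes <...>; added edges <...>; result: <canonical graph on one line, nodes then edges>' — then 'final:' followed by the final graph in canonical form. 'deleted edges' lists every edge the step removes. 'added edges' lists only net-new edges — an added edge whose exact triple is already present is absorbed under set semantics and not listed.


step 1: rule r1; match: 0->5, 1->1, 2->3, 3->4; deleted nodes 5; deleted edges (5,1,cv); (5,3,cv); (5,4,cv); added nodes 7, 8, 9, 10, 11, 12, 13; added edges (10,1,cv); (10,7,cv); (10,9,cv); (11,3,cv); (11,7,cv); (11,8,cv); (12,4,cv); (12,8,cv); (12,9,cv); (13,7,cv); (13,8,cv); (13,9,cv); result: nodes: 0:V, 1:V, 2:V, 3:V, 4:V, 6:T, 7:V, 8:V, 9:V, 10:T, 11:T, 12:T, 13:T edges: (6,1,cv); (6,2,cv); (6,3,cv); (6,4,cvk); (10,1,cv); (10,7,cv); (10,9,cv); (11,3,cv); (11,7,cv); (11,8,cv); (12,4,cv); (12,8,cv); (12,9,cv); (13,7,cv); (13,8,cv); (13,9,cv)
step 2: rule r1; match: 0->10, 1->1, 2->7, 3->9; deleted nodes 10; deleted edges (10,1,cv); (10,7,cv); (10,9,cv); added nodes 14, 15, 16, 17, 18, 19, 20; added edges (17,1,cv); (17,14,cv); (17,16,cv); (18,7,cv); (18,14,cv); (18,15,cv); (19,9,cv); (19,15,cv); (19,16,cv); (20,14,cv); (20,15,cv); (20,16,cv); result: nodes: 0:V, 1:V, 2:V, 3:V, 4:V, 6:T, 7:V, 8:V, 9:V, 11:T, 12:T, 13:T, 14:V, 15:V, 16:V, 17:T, 18:T, 19:T, 20:T edges: (6,1,cv); (6,2,cv); (6,3,cv); (6,4,cvk); (11,3,cv); (11,7,cv); (11,8,cv); (12,4,cv); (12,8,cv); (12,9,cv); (13,7,cv); (13,8,cv); (13,9,cv); (17,1,cv); (17,14,cv); (17,16,cv); (18,7,cv); (18,14,cv); (18,15,cv); (19,9,cv); (19,15,cv); (19,16,cv); (20,14,cv); (20,15,cv); (20,16,cv)
final:
nodes: 0:V, 1:V, 2:V, 3:V, 4:V, 6:T, 7:V, 8:V, 9:V, 11:T, 12:T, 13:T, 14:V, 15:V, 16:V, 17:T, 18:T, 19:T, 20:T
edges: (6,1,cv); (6,2,cv); (6,3,cv); (6,4,cvk); (11,3,cv); (11,7,cv); (11,8,cv); (12,4,cv); (12,8,cv); (12,9,cv); (13,7,cv); (13,8,cv); (13,9,cv); (17,1,cv); (17,14,cv); (17,16,cv); (18,7,cv); (18,14,cv); (18,15,cv); (19,9,cv); (19,15,cv); (19,16,cv); (20,14,cv); (20,15,cv); (20,16,cv)


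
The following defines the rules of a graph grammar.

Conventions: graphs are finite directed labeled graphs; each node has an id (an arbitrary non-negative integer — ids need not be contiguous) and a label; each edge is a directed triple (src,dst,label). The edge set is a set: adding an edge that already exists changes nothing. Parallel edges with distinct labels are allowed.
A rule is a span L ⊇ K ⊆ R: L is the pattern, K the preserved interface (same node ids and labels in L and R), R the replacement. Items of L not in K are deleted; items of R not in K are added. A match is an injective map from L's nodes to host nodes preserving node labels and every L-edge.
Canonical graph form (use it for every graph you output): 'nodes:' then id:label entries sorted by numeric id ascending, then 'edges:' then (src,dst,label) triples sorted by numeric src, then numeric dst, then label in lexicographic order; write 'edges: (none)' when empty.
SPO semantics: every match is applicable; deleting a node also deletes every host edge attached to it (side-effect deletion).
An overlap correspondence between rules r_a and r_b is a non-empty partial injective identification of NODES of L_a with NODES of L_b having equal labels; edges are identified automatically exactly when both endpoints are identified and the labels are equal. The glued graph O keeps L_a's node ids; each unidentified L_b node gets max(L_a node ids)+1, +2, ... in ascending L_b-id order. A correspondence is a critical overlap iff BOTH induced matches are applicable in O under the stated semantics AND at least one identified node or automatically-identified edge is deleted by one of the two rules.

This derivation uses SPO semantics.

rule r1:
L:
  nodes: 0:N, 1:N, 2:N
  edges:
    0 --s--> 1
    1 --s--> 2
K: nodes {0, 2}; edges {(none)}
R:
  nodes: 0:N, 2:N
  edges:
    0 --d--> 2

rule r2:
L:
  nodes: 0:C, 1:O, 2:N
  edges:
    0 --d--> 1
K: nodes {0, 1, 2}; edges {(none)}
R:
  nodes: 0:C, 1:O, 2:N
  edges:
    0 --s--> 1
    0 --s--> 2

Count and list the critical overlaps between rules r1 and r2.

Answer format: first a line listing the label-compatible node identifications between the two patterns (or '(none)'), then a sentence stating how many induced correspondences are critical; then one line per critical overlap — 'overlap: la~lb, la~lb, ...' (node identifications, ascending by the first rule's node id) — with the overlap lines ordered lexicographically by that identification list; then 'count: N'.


label-compatible node identifications between L(r1) and L(r2): 0~2, 1~2, 2~2
1 of the induced correspondences is a critical overlap of r1 and r2.
overlap: 1~2
count: 1


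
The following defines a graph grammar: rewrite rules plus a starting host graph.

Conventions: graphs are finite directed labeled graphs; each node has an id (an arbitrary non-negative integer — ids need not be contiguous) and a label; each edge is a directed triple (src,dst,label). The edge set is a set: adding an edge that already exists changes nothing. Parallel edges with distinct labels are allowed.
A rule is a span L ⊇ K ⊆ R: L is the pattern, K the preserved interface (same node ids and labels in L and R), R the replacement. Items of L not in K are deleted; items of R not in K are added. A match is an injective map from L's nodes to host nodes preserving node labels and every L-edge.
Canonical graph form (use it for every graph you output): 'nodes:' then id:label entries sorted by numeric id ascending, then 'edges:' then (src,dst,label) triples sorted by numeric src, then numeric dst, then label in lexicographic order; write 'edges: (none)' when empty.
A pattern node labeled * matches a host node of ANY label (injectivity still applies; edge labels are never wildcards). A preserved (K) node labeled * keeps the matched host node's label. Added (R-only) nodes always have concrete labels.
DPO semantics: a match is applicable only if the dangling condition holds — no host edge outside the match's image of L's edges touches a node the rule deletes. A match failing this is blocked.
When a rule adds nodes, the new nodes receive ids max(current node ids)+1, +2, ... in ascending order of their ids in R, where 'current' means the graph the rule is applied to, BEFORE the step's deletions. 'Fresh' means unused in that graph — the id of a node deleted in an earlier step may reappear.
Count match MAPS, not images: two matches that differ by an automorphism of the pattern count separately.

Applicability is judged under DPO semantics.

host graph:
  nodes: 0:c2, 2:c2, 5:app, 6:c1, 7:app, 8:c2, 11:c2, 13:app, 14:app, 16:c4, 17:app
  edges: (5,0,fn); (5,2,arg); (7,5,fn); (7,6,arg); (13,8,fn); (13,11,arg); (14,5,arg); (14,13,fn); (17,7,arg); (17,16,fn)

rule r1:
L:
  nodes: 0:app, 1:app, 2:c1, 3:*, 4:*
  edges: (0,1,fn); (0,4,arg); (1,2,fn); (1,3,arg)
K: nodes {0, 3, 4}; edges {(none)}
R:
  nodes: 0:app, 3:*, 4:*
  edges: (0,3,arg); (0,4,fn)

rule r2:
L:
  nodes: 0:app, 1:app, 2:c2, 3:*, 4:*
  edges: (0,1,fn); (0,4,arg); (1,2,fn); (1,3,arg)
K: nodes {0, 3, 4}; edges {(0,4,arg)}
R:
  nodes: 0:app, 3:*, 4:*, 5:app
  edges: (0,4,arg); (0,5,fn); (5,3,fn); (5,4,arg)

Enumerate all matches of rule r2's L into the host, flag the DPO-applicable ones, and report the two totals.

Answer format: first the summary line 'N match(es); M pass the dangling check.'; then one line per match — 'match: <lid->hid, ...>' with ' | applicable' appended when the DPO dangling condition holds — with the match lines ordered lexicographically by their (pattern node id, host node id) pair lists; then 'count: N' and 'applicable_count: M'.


2 match(es); 1 pass the dangling check.
match: 0->7, 1->5, 2->0, 3->2, 4->6
match: 0->14, 1->13, 2->8, 3->11, 4->5 | applicable
count: 2
applicable_count: 1


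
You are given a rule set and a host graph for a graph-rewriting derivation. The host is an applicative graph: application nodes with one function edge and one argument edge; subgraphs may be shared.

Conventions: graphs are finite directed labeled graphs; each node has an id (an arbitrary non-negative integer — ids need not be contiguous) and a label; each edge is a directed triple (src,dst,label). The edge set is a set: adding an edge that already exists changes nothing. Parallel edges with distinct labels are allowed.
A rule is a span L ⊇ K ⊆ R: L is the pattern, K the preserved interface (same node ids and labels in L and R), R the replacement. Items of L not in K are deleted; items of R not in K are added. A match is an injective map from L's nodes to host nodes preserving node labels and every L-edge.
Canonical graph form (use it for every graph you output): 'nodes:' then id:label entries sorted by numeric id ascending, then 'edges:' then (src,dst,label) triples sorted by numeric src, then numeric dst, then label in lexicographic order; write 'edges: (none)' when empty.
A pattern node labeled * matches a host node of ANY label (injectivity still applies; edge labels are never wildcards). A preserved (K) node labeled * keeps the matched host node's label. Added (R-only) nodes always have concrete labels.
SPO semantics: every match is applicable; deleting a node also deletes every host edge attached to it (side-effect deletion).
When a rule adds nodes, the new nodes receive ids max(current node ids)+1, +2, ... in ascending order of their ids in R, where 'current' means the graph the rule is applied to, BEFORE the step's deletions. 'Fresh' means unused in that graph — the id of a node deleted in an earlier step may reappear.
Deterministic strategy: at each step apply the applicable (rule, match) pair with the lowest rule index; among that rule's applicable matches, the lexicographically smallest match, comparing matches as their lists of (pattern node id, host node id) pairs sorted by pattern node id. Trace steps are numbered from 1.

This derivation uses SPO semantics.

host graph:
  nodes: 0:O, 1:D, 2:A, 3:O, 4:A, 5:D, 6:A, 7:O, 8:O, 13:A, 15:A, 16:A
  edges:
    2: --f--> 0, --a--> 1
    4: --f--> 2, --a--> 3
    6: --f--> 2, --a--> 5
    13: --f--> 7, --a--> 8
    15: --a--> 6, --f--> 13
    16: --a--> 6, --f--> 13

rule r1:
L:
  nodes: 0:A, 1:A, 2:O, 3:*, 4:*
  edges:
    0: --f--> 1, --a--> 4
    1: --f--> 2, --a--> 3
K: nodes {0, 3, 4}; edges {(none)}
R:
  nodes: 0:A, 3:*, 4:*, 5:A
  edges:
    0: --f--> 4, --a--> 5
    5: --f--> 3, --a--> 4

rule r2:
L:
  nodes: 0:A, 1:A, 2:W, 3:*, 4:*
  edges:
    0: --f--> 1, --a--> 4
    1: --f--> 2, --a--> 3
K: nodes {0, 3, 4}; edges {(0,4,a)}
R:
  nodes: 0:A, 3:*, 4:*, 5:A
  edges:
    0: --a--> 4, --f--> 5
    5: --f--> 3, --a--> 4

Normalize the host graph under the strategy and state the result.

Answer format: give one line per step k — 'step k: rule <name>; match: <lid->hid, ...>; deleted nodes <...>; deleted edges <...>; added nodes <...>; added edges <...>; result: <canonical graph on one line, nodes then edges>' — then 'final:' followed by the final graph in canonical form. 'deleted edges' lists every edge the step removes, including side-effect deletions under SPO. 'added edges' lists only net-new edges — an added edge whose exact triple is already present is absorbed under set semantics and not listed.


step 1: rule r1; match: 0->4, 1->2, 2->0, 3->1, 4->3; deleted nodes 0, 2; deleted edges (2,0,f); (2,1,a); (4,2,f); (4,3,a); (6,2,f); added nodes 17; added edges (4,3,f); (4,17,a); (17,1,f); (17,3,a); result: nodes: 1:D, 3:O, 4:A, 5:D, 6:A, 7:O, 8:O, 13:A, 15:A, 16:A, 17:A edges: (4,3,f); (4,17,a); (6,5,a); (13,7,f); (13,8,a); (15,6,a); (15,13,f); (16,6,a); (16,13,f); (17,1,f); (17,3,a)
step 2: rule r1; match: 0->15, 1->13, 2->7, 3->8, 4->6; deleted nodes 7, 13; deleted edges (13,7,f); (13,8,a); (15,6,a); (15,13,f); (16,13,f); added nodes 18; added edges (15,6,f); (15,18,a); (18,6,a); (18,8,f); result: nodes: 1:D, 3:O, 4:A, 5:D, 6:A, 8:O, 15:A, 16:A, 17:A, 18:A edges: (4,3,f); (4,17,a); (6,5,a); (15,6,f); (15,18,a); (16,6,a); (17,1,f); (17,3,a); (18,6,a); (18,8,f)
final:
nodes: 1:D, 3:O, 4:A, 5:D, 6:A, 8:O, 15:A, 16:A, 17:A, 18:A
edges: (4,3,f); (4,17,a); (6,5,a); (15,6,f); (15,18,a); (16,6,a); (17,1,f); (17,3,a); (18,6,a); (18,8,f)


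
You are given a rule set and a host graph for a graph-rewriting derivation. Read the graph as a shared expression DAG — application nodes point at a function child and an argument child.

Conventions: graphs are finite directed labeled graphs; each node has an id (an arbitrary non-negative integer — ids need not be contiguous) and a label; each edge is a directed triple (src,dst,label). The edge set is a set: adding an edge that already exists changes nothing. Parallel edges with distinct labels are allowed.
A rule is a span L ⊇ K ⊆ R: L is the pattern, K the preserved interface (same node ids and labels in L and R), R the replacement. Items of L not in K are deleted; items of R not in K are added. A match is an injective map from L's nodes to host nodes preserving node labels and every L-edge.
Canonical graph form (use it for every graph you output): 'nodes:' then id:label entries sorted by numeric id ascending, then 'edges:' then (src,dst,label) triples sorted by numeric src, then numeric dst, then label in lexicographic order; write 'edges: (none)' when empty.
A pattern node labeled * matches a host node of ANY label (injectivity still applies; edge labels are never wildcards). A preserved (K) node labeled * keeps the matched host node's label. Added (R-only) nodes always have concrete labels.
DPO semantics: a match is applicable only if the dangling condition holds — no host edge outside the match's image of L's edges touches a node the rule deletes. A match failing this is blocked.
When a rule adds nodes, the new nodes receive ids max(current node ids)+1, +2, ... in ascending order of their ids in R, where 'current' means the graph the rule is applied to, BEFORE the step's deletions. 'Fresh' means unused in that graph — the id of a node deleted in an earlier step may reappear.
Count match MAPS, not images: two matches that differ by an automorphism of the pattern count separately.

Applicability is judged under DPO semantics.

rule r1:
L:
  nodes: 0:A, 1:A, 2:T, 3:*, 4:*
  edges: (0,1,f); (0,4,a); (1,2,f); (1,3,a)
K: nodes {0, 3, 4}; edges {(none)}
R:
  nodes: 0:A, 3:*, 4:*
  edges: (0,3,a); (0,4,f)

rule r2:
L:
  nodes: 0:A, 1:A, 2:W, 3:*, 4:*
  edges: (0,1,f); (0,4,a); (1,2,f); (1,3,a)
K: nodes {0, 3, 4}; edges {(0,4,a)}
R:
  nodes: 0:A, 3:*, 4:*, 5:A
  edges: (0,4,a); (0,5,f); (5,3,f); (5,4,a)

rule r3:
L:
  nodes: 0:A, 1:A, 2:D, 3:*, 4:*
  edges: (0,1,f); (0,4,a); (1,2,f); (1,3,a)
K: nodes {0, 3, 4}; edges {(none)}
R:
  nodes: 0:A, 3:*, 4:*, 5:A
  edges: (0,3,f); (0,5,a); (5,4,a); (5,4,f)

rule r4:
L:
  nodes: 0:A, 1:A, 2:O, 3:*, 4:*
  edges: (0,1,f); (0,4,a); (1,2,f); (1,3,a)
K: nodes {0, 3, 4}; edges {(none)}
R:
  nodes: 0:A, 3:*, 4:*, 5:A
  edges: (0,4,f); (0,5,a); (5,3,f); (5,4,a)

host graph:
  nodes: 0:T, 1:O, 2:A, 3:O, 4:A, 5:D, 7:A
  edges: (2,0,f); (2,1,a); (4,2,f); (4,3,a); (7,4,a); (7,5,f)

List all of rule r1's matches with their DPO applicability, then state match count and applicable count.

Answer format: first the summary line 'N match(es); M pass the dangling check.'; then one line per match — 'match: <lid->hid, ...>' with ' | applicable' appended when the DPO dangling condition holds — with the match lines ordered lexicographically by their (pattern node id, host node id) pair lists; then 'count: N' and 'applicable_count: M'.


1 match(es); 1 pass the dangling check.
match: 0->4, 1->2, 2->0, 3->1, 4->3 | applicable
count: 1
applicable_count: 1


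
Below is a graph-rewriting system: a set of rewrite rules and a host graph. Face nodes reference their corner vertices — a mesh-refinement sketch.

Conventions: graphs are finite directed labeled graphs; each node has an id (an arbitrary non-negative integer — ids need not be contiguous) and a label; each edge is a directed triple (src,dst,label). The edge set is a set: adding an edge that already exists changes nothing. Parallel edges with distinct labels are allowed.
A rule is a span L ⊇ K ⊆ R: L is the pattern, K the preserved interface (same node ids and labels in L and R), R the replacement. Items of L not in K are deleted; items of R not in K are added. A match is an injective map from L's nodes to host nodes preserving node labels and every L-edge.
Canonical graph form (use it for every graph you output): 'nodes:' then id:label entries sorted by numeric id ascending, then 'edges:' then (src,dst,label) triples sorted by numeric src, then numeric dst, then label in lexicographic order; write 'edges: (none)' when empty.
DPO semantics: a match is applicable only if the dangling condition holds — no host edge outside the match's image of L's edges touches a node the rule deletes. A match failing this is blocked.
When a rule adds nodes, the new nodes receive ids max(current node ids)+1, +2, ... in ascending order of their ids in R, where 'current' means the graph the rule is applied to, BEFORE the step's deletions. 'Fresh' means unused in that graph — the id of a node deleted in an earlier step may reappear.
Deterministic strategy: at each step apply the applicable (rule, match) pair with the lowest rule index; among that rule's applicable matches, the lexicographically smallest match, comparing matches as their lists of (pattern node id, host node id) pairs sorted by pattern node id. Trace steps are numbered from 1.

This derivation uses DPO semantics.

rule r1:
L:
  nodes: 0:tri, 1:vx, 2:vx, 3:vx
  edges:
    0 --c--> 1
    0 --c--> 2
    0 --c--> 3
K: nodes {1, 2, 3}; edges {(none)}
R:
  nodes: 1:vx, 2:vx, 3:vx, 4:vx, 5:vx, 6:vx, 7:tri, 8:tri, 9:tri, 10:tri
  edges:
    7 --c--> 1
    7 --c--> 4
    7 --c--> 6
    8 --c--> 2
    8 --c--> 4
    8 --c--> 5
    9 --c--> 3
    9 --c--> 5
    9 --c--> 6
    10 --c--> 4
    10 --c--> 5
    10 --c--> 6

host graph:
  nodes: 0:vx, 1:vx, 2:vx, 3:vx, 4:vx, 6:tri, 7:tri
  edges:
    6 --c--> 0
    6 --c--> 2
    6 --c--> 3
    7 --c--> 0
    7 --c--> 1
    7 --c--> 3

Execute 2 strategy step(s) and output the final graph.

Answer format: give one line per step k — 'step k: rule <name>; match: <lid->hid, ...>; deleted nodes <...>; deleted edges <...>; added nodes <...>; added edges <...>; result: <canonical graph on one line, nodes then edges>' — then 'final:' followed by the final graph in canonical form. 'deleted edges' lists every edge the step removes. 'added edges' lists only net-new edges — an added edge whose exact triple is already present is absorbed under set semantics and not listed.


step 1: rule r1; match: 0->6, 1->0, 2->2, 3->3; deleted nodes 6; deleted edges (6,0,c); (6,2,c); (6,3,c); added nodes 8, 9, 10, 11, 12, 13, 14; added edges (11,0,c); (11,8,c); (11,10,c); (12,2,c); (12,8,c); (12,9,c); (13,3,c); (13,9,c); (13,10,c); (14,8,c); (14,9,c); (14,10,c); result: nodes: 0:vx, 1:vx, 2:vx, 3:vx, 4:vx, 7:tri, 8:vx, 9:vx, 10:vx, 11:tri, 12:tri, 13:tri, 14:tri edges: (7,0,c); (7,1,c); (7,3,c); (11,0,c); (11,8,c); (11,10,c); (12,2,c); (12,8,c); (12,9,c); (13,3,c); (13,9,c); (13,10,c); (14,8,c); (14,9,c); (14,10,c)
step 2: rule r1; match: 0->7, 1->0, 2->1, 3->3; deleted nodes 7; deleted edges (7,0,c); (7,1,c); (7,3,c); added nodes 15, 16, 17, 18, 19, 20, 21; added edges (18,0,c); (18,15,c); (18,17,c); (19,1,c); (19,15,c); (19,16,c); (20,3,c); (20,16,c); (20,17,c); (21,15,c); (21,16,c); (21,17,c); result: nodes: 0:vx, 1:vx, 2:vx, 3:vx, 4:vx, 8:vx, 9:vx, 10:vx, 11:tri, 12:tri, 13:tri, 14:tri, 15:vx, 16:vx, 17:vx, 18:tri, 19:tri, 20:tri, 21:tri edges: (11,0,c); (11,8,c); (11,10,c); (12,2,c); (12,8,c); (12,9,c); (13,3,c); (13,9,c); (13,10,c); (14,8,c); (14,9,c); (14,10,c); (18,0,c); (18,15,c); (18,17,c); (19,1,c); (19,15,c); (19,16,c); (20,3,c); (20,16,c); (20,17,c); (21,15,c); (21,16,c); (21,17,c)
final:
nodes: 0:vx, 1:vx, 2:vx, 3:vx, 4:vx, 8:vx, 9:vx, 10:vx, 11:tri, 12:tri, 13:tri, 14:tri, 15:vx, 16:vx, 17:vx, 18:tri, 19:tri, 20:tri, 21:tri
edges: (11,0,c); (11,8,c); (11,10,c); (12,2,c); (12,8,c); (12,9,c); (13,3,c); (13,9,c); (13,10,c); (14,8,c); (14,9,c); (14,10,c); (18,0,c); (18,15,c); (18,17,c); (19,1,c); (19,15,c); (19,16,c); (20,3,c); (20,16,c); (20,17,c); (21,15,c); (21,16,c); (21,17,c)


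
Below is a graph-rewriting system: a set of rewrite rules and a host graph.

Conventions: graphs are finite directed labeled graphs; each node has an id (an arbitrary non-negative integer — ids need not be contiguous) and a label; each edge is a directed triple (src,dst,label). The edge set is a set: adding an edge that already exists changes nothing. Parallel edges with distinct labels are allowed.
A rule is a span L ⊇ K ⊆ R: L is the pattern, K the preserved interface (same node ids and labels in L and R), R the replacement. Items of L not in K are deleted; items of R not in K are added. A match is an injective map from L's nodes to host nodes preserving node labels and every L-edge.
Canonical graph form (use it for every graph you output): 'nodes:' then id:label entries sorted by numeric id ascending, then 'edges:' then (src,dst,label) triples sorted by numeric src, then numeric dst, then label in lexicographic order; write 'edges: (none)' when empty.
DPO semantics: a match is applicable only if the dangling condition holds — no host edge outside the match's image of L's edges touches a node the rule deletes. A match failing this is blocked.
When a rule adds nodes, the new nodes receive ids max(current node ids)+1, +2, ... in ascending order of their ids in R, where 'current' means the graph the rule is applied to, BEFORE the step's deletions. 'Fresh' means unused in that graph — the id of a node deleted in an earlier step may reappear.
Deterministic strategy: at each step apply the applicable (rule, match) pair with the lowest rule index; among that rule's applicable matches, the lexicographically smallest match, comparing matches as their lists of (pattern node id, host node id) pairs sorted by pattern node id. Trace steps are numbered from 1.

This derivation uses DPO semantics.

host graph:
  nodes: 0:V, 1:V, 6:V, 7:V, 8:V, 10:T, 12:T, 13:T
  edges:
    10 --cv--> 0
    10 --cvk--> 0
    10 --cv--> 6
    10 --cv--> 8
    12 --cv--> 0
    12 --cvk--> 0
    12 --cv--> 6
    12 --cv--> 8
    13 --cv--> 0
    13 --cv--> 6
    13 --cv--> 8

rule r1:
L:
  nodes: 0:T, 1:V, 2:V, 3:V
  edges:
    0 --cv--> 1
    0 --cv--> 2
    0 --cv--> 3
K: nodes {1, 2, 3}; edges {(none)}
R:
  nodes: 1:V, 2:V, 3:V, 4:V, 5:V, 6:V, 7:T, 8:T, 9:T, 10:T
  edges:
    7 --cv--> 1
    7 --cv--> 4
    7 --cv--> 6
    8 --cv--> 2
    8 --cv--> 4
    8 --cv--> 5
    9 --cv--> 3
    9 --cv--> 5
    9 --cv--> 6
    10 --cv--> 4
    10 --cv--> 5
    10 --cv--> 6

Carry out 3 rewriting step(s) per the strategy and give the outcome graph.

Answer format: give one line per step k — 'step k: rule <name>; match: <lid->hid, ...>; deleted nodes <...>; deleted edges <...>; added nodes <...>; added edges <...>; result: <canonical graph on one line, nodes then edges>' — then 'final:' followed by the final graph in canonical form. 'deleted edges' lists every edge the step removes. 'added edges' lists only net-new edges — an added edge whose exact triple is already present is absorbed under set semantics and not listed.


step 1: rule r1; match: 0->13, 1->0, 2->6, 3->8; deleted nodes 13; deleted edges (13,0,cv); (13,6,cv); (13,8,cv); added nodes 14, 15, 16, 17, 18, 19, 20; added edges (17,0,cv); (17,14,cv); (17,16,cv); (18,6,cv); (18,14,cv); (18,15,cv); (19,8,cv); (19,15,cv); (19,16,cv); (20,14,cv); (20,15,cv); (20,16,cv); result: nodes: 0:V, 1:V, 6:V, 7:V, 8:V, 10:T, 12:T, 14:V, 15:V, 16:V, 17:T, 18:T, 19:T, 20:T edges: (10,0,cv); (10,0,cvk); (10,6,cv); (10,8,cv); (12,0,cv); (12,0,cvk); (12,6,cv); (12,8,cv); (17,0,cv); (17,14,cv); (17,16,cv); (18,6,cv); (18,14,cv); (18,15,cv); (19,8,cv); (19,15,cv); (19,16,cv); (20,14,cv); (20,15,cv); (20,16,cv)
step 2: rule r1; match: 0->17, 1->0, 2->14, 3->16; deleted nodes 17; deleted edges (17,0,cv); (17,14,cv); (17,16,cv); added nodes 21, 22, 23, 24, 25, 26, 27; added edges (24,0,cv); (24,21,cv); (24,23,cv); (25,14,cv); (25,21,cv); (25,22,cv); (26,16,cv); (26,22,cv); (26,23,cv); (27,21,cv); (27,22,cv); (27,23,cv); result: nodes: 0:V, 1:V, 6:V, 7:V, 8:V, 10:T, 12:T, 14:V, 15:V, 16:V, 18:T, 19:T, 20:T, 21:V, 22:V, 23:V, 24:T, 25:T, 26:T, 27:T edges: (10,0,cv); (10,0,cvk); (10,6,cv); (10,8,cv); (12,0,cv); (12,0,cvk); (12,6,cv); (12,8,cv); (18,6,cv); (18,14,cv); (18,15,cv); (19,8,cv); (19,15,cv); (19,16,cv); (20,14,cv); (20,15,cv); (20,16,cv); (24,0,cv); (24,21,cv); (24,23,cv); (25,14,cv); (25,21,cv); (25,22,cv); (26,16,cv); (26,22,cv); (26,23,cv); (27,21,cv); (27,22,cv); (27,23,cv)
step 3: rule r1; match: 0->18, 1->6, 2->14, 3->15; deleted nodes 18; deleted edges (18,6,cv); (18,14,cv); (18,15,cv); added nodes 28, 29, 30, 31, 32, 33, 34; added edges (31,6,cv); (31,28,cv); (31,30,cv); (32,14,cv); (32,28,cv); (32,29,cv); (33,15,cv); (33,29,cv); (33,30,cv); (34,28,cv); (34,29,cv); (34,30,cv); result: nodes: 0:V, 1:V, 6:V, 7:V, 8:V, 10:T, 12:T, 14:V, 15:V, 16:V, 19:T, 20:T, 21:V, 22:V, 23:V, 24:T, 25:T, 26:T, 27:T, 28:V, 29:V, 30:V, 31:T, 32:T, 33:T, 34:T edges: (10,0,cv); (10,0,cvk); (10,6,cv); (10,8,cv); (12,0,cv); (12,0,cvk); (12,6,cv); (12,8,cv); (19,8,cv); (19,15,cv); (19,16,cv); (20,14,cv); (20,15,cv); (20,16,cv); (24,0,cv); (24,21,cv); (24,23,cv); (25,14,cv); (25,21,cv); (25,22,cv); (26,16,cv); (26,22,cv); (26,23,cv); (27,21,cv); (27,22,cv); (27,23,cv); (31,6,cv); (31,28,cv); (31,30,cv); (32,14,cv); (32,28,cv); (32,29,cv); (33,15,cv); (33,29,cv); (33,30,cv); (34,28,cv); (34,29,cv); (34,30,cv)
final:
nodes: 0:V, 1:V, 6:V, 7:V, 8:V, 10:T, 12:T, 14:V, 15:V, 16:V, 19:T, 20:T, 21:V, 22:V, 23:V, 24:T, 25:T, 26:T, 27:T, 28:V, 29:V, 30:V, 31:T, 32:T, 33:T, 34:T
edges: (10,0,cv); (10,0,cvk); (10,6,cv); (10,8,cv); (12,0,cv); (12,0,cvk); (12,6,cv); (12,8,cv); (19,8,cv); (19,15,cv); (19,16,cv); (20,14,cv); (20,15,cv); (20,16,cv); (24,0,cv); (24,21,cv); (24,23,cv); (25,14,cv); (25,21,cv); (25,22,cv); (26,16,cv); (26,22,cv); (26,23,cv); (27,21,cv); (27,22,cv); (27,23,cv); (31,6,cv); (31,28,cv); (31,30,cv); (32,14,cv); (32,28,cv); (32,29,cv); (33,15,cv); (33,29,cv); (33,30,cv); (34,28,cv); (34,29,cv); (34,30,cv)


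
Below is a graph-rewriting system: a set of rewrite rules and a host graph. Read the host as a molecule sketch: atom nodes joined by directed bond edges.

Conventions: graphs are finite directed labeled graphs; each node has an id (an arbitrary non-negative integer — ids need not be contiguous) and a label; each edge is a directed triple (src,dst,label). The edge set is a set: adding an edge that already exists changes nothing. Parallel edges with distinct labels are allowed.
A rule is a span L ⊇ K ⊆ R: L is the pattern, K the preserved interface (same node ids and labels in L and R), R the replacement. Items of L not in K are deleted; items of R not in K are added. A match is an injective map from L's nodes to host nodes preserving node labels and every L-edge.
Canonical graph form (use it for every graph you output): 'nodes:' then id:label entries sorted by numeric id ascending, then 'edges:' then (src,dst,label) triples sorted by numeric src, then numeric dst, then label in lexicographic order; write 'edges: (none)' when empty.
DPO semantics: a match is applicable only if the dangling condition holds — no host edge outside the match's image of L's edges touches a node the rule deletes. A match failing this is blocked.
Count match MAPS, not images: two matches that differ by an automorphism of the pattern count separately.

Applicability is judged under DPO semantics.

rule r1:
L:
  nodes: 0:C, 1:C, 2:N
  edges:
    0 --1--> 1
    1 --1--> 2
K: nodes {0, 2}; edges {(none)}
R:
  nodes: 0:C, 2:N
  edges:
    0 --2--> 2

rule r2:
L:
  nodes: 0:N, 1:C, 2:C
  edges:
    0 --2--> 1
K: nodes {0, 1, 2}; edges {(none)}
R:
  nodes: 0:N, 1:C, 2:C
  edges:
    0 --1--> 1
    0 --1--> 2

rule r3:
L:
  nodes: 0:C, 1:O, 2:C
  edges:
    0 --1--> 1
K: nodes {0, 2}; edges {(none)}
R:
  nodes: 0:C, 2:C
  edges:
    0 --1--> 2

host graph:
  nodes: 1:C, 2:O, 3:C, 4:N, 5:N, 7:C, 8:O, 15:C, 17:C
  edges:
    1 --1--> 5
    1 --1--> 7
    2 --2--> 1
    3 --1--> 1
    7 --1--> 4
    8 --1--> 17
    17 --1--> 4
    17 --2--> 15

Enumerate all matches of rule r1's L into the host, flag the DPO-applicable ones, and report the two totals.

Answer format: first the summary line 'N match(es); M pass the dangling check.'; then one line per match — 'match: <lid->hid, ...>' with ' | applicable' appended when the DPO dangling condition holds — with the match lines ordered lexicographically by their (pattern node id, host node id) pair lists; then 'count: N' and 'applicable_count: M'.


2 match(es); 1 pass the dangling check.
match: 0->1, 1->7, 2->4 | applicable
match: 0->3, 1->1, 2->5
count: 2
applicable_count: 1


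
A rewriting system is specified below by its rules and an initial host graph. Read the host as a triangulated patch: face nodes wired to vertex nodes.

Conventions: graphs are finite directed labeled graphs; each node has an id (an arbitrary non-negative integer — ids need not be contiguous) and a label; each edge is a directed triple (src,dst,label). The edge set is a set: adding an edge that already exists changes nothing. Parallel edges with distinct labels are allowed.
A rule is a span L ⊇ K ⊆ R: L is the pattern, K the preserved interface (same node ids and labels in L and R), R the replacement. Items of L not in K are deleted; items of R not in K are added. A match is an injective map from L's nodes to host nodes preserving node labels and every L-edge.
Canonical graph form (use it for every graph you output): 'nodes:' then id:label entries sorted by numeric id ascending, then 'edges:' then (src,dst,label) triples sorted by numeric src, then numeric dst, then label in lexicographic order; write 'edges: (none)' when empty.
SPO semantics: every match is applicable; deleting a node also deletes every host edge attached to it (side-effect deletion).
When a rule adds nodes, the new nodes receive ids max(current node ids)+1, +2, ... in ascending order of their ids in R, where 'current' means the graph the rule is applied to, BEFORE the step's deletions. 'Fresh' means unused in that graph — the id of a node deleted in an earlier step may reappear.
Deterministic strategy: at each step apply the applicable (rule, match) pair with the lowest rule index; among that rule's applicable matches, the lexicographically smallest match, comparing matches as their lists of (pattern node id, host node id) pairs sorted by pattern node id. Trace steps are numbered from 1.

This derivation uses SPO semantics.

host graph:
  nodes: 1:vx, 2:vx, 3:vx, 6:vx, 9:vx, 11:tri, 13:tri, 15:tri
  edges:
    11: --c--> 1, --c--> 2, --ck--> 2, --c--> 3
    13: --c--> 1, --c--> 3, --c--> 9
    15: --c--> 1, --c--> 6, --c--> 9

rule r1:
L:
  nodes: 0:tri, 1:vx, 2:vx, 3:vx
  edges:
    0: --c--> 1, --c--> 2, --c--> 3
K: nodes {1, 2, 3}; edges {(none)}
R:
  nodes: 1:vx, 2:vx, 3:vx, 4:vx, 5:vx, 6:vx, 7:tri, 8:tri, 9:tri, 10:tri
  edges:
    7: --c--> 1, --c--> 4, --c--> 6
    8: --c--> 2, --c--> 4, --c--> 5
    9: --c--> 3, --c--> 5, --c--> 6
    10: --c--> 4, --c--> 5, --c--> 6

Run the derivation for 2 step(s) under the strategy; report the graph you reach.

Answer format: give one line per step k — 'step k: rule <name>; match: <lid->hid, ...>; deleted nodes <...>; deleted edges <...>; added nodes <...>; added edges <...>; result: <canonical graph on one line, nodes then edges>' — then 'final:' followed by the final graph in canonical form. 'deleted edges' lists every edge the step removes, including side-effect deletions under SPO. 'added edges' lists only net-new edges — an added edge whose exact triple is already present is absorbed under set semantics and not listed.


step 1: rule r1; match: 0->11, 1->1, 2->2, 3->3; deleted nodes 11; deleted edges (11,1,c); (11,2,c); (11,2,ck); (11,3,c); added nodes 16, 17, 18, 19, 20, 21, 22; added edges (19,1,c); (19,16,c); (19,18,c); (20,2,c); (20,16,c); (20,17,c); (21,3,c); (21,17,c); (21,18,c); (22,16,c); (22,17,c); (22,18,c); result: nodes: 1:vx, 2:vx, 3:vx, 6:vx, 9:vx, 13:tri, 15:tri, 16:vx, 17:vx, 18:vx, 19:tri, 20:tri, 21:tri, 22:tri edges: (13,1,c); (13,3,c); (13,9,c); (15,1,c); (15,6,c); (15,9,c); (19,1,c); (19,16,c); (19,18,c); (20,2,c); (20,16,c); (20,17,c); (21,3,c); (21,17,c); (21,18,c); (22,16,c); (22,17,c); (22,18,c)
step 2: rule r1; match: 0->13, 1->1, 2->3, 3->9; deleted nodes 13; deleted edges (13,1,c); (13,3,c); (13,9,c); added nodes 23, 24, 25, 26, 27, 28, 29; added edges (26,1,c); (26,23,c); (26,25,c); (27,3,c); (27,23,c); (27,24,c); (28,9,c); (28,24,c); (28,25,c); (29,23,c); (29,24,c); (29,25,c); result: nodes: 1:vx, 2:vx, 3:vx, 6:vx, 9:vx, 15:tri, 16:vx, 17:vx, 18:vx, 19:tri, 20:tri, 21:tri, 22:tri, 23:vx, 24:vx, 25:vx, 26:tri, 27:tri, 28:tri, 29:tri edges: (15,1,c); (15,6,c); (15,9,c); (19,1,c); (19,16,c); (19,18,c); (20,2,c); (20,16,c); (20,17,c); (21,3,c); (21,17,c); (21,18,c); (22,16,c); (22,17,c); (22,18,c); (26,1,c); (26,23,c); (26,25,c); (27,3,c); (27,23,c); (27,24,c); (28,9,c); (28,24,c); (28,25,c); (29,23,c); (29,24,c); (29,25,c)
final:
nodes: 1:vx, 2:vx, 3:vx, 6:vx, 9:vx, 15:tri, 16:vx, 17:vx, 18:vx, 19:tri, 20:tri, 21:tri, 22:tri, 23:vx, 24:vx, 25:vx, 26:tri, 27:tri, 28:tri, 29:tri
edges: (15,1,c); (15,6,c); (15,9,c); (19,1,c); (19,16,c); (19,18,c); (20,2,c); (20,16,c); (20,17,c); (21,3,c); (21,17,c); (21,18,c); (22,16,c); (22,17,c); (22,18,c); (26,1,c); (26,23,c); (26,25,c); (27,3,c); (27,23,c); (27,24,c); (28,9,c); (28,24,c); (28,25,c); (29,23,c); (29,24,c); (29,25,c)
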